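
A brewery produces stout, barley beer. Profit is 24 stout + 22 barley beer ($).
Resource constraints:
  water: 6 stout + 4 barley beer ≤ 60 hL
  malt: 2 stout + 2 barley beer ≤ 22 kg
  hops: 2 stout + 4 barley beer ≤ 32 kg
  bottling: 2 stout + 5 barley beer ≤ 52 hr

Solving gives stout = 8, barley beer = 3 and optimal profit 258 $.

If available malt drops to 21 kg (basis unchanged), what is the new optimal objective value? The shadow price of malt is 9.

249

Δb = -1, so new z* = 258 + (9)·(-1) = 258 − 9 = 249.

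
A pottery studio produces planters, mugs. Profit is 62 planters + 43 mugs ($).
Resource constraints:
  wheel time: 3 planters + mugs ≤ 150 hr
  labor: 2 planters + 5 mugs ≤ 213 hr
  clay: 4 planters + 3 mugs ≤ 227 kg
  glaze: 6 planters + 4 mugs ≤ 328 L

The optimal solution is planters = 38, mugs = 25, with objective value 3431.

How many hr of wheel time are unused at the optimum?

11

wheel time used = 3·38 + 1·25 = 139; slack = 150 − 139 = 11.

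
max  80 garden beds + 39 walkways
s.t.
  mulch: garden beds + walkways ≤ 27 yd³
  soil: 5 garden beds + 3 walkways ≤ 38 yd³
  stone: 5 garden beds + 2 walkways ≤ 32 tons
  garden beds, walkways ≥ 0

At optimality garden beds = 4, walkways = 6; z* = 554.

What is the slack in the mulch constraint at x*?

17

mulch used = 1·4 + 1·6 = 10; slack = 27 − 10 = 17.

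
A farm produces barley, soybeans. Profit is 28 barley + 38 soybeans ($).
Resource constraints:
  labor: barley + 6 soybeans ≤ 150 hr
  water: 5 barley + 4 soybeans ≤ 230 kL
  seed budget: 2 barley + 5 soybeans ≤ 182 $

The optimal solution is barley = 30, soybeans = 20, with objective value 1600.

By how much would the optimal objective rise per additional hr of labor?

Binding: labor and water. Non-binding: seed budget (22 unused).
Since seed budget is not tight, its dual is 0.
From A_Bᵀ y = c: 1·y_labor + 5·y_water = 28; 6·y_labor + 4·y_water = 38.
→ y_labor = 3 and y_water = 5.
Shadow price of labor = 3.

3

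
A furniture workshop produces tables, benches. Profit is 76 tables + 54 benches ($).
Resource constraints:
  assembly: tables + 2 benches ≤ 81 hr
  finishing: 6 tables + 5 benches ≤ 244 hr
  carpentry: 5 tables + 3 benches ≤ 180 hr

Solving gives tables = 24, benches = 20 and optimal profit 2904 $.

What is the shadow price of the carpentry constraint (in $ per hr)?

Check each constraint at x*: assembly 64/81 (slack 17); finishing 244/244 (tight); carpentry 180/180 (tight).
Since assembly is not tight, its dual is 0.
Dual feasibility on the basic columns requires 6·y_finishing + 5·y_carpentry = 76, 5·y_finishing + 3·y_carpentry = 54.
→ y_finishing = 6 and y_carpentry = 8.
Shadow price of carpentry = 8.

8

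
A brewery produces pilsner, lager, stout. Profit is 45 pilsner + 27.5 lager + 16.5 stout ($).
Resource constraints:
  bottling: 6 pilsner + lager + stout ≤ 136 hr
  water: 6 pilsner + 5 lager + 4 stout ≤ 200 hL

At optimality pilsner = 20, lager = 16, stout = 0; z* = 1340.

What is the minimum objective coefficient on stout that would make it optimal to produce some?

22.5

At the optimum: bottling uses 136 of 136 (binding); water uses 200 of 200 (binding).
The binding rows give the dual system: 6·y_bottling + 6·y_water = 45 and 1·y_bottling + 5·y_water = 27.5.
→ y_bottling = 2.5 and y_water = 5.
stout enters the basis when its profit ≥ yᵀa₃ = 2.5·1 + 5·4 = 22.5.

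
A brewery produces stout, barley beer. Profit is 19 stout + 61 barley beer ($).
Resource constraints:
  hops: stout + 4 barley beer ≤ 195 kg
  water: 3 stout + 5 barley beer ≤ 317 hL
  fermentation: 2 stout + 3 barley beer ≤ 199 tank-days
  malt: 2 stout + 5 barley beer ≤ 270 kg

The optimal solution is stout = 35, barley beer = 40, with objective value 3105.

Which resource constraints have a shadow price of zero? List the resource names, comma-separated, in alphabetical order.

fermentation, water

hops: 195/195 (binding)
water: 305/317 (slack 12)
fermentation: 190/199 (slack 9)
malt: 270/270 (binding)
By complementary slackness, a constraint with positive slack has shadow price 0 → fermentation, water.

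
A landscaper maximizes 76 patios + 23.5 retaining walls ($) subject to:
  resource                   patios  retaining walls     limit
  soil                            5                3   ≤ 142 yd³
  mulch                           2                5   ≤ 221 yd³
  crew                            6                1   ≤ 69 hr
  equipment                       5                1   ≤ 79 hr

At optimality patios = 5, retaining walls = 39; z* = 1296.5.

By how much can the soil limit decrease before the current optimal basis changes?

84.5

Binding constraints: soil, crew. The basis is B = [[5,3],[6,1]] with det -13.
Per unit decrease in soil, x* moves by d = (0.0769, -0.4615).
The basis stays optimal until retaining walls reaches 0; allowable decrease = 84.5 yd³.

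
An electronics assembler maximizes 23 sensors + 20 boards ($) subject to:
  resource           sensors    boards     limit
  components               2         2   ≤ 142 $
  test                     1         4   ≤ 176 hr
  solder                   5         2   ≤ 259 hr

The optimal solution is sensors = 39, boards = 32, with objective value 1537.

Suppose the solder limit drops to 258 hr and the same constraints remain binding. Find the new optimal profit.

At the optimum: components uses 142 of 142 (binding); test uses 167 of 176 (slack = 9); solder uses 259 of 259 (binding).
By complementary slackness, y = 0 for the non-binding constraint.
From A_Bᵀ y = c: 2·y_components + 5·y_solder = 23; 2·y_components + 2·y_solder = 20.
→ y_components = 9 and y_solder = 1.
Δz = y_solder·Δb = 1 × (-1) = -1, so new z* = 1537 − 1 = 1536.

1536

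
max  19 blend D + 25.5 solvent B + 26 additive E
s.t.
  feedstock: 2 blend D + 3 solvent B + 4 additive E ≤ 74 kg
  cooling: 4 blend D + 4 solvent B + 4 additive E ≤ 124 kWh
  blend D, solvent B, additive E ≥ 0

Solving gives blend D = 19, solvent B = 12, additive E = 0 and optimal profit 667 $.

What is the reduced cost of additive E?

Both feedstock and cooling are binding at x*.
From A_Bᵀ y = c: 2·y_feedstock + 4·y_cooling = 19; 3·y_feedstock + 4·y_cooling = 25.5.
Solving: y_feedstock = 6.5, y_cooling = 1.5.
Reduced cost of additive E: c₃ − yᵀa₃ = 26 − (6.5·4 + 1.5·4) = 26 − 32 = -6.

-6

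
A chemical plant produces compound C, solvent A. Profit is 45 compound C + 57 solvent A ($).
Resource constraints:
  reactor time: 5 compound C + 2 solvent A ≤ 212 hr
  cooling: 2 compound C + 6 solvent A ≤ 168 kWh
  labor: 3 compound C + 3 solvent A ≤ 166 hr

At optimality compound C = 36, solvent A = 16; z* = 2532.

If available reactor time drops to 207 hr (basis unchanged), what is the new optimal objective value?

At the optimum: reactor time uses 212 of 212 (binding); cooling uses 168 of 168 (binding); labor uses 156 of 166 (slack = 10).
Slack constraints have shadow price 0 (complementary slackness).
From A_Bᵀ y = c: 5·y_reactor time + 2·y_cooling = 45; 2·y_reactor time + 6·y_cooling = 57.
Solving: y_reactor time = 6, y_cooling = 7.5.
Δz = y_reactor time·Δb = 6 × (-5) = -30, so new z* = 2532 − 30 = 2502.

2502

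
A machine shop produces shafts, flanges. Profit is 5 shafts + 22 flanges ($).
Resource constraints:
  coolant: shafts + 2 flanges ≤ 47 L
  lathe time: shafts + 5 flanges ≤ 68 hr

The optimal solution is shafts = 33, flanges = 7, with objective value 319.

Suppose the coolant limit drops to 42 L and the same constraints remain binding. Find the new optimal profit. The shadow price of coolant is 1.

Δb = -5, so new z* = 319 + (1)·(-5) = 319 − 5 = 314.

314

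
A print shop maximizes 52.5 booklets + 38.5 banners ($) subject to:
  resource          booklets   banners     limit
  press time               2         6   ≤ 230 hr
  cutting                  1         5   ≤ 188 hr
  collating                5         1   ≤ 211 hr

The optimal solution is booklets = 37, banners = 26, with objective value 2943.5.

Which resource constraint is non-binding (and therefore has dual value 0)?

press time: 230/230 (binding)
cutting: 167/188 (slack 21)
collating: 211/211 (binding)
By complementary slackness, a constraint with positive slack has shadow price 0 → cutting.

cutting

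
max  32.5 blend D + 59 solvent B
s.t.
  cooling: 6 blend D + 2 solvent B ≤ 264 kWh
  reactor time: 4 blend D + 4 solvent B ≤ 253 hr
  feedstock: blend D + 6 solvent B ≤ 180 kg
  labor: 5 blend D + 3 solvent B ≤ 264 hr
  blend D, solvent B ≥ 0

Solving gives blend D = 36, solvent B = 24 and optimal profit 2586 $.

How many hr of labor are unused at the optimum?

labor used = 5·36 + 3·24 = 252; slack = 264 − 252 = 12.

12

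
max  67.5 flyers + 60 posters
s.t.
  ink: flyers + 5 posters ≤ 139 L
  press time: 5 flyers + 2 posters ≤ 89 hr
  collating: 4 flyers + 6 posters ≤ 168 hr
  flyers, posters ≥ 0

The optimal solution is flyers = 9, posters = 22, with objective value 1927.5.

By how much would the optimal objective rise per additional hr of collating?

Binding: press time and collating. Non-binding: ink (20 unused).
Slack constraints have shadow price 0 (complementary slackness).
From A_Bᵀ y = c: 5·y_press time + 4·y_collating = 67.5; 2·y_press time + 6·y_collating = 60.
Solving: y_press time = 7.5, y_collating = 7.5.
Shadow price of collating = 7.5.

7.5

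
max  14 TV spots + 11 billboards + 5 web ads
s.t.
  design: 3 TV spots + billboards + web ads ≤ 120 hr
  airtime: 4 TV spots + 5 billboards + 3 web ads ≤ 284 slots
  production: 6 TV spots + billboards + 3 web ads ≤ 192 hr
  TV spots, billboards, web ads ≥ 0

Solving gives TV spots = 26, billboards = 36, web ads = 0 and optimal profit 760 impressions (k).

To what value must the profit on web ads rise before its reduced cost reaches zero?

9

Binding: airtime and production. Non-binding: design (6 unused).
Slack constraints have shadow price 0 (complementary slackness).
Dual feasibility on the basic columns requires 4·y_airtime + 6·y_production = 14, 5·y_airtime + 1·y_production = 11.
→ y_airtime = 2 and y_production = 1.
web ads enters the basis when its profit ≥ yᵀa₃ = 2·3 + 1·3 = 9.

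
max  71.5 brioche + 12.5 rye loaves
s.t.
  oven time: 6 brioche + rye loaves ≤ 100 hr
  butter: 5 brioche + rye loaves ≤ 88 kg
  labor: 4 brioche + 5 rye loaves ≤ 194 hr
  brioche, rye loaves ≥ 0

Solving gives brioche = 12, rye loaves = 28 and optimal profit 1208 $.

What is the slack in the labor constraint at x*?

6

labor used = 4·12 + 5·28 = 188; slack = 194 − 188 = 6.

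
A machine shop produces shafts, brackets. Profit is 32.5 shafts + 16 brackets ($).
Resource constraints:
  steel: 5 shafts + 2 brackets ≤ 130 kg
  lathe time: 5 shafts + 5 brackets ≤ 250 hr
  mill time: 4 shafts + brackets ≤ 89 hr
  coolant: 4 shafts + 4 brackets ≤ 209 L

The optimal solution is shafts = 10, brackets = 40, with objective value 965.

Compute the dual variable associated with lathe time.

Binding: steel and lathe time. Non-binding: mill time (9 unused), coolant (9 unused).
Since mill time, coolant are not tight, their duals are 0.
Dual feasibility on the basic columns requires 5·y_steel + 5·y_lathe time = 32.5, 2·y_steel + 5·y_lathe time = 16.
This yields shadow prices y_steel = 5.5, y_lathe time = 1.
Shadow price of lathe time = 1.

1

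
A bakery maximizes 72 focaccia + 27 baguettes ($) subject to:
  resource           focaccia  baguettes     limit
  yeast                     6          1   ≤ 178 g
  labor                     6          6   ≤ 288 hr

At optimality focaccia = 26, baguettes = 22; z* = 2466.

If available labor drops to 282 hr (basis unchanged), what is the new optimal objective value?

2448

Both yeast and labor are binding at x*.
Dual feasibility on the basic columns requires 6·y_yeast + 6·y_labor = 72, 1·y_yeast + 6·y_labor = 27.
Solving: y_yeast = 9, y_labor = 3.
Δz = y_labor·Δb = 3 × (-6) = -18, so new z* = 2466 − 18 = 2448.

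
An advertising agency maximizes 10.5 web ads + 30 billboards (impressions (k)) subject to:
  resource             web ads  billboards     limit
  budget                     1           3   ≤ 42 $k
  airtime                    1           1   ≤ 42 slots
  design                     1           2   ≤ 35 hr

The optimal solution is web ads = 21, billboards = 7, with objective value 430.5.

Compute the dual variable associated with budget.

At the optimum: budget uses 42 of 42 (binding); airtime uses 28 of 42 (slack = 14); design uses 35 of 35 (binding).
Slack constraints have shadow price 0 (complementary slackness).
The binding rows give the dual system: 1·y_budget + 1·y_design = 10.5 and 3·y_budget + 2·y_design = 30.
This yields shadow prices y_budget = 9, y_design = 1.5.
Shadow price of budget = 9.

9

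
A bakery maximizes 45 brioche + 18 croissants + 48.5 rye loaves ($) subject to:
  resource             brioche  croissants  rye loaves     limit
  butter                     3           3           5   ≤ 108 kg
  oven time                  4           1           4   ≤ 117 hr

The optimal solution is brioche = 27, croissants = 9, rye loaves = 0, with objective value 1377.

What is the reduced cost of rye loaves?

Both butter and oven time are binding at x*.
From A_Bᵀ y = c: 3·y_butter + 4·y_oven time = 45; 3·y_butter + 1·y_oven time = 18.
→ y_butter = 3 and y_oven time = 9.
Reduced cost of rye loaves: c₃ − yᵀa₃ = 48.5 − (3·5 + 9·4) = 48.5 − 51 = -2.5.

-2.5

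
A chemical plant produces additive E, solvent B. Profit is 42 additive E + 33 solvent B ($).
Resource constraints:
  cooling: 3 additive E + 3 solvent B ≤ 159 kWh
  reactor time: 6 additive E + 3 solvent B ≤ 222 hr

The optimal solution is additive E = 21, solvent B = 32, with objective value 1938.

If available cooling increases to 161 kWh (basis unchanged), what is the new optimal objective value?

1954

At the optimum: cooling uses 159 of 159 (binding); reactor time uses 222 of 222 (binding).
The binding rows give the dual system: 3·y_cooling + 6·y_reactor time = 42 and 3·y_cooling + 3·y_reactor time = 33.
→ y_cooling = 8 and y_reactor time = 3.
Δz = y_cooling·Δb = 8 × (2) = 16, so new z* = 1938 + 16 = 1954.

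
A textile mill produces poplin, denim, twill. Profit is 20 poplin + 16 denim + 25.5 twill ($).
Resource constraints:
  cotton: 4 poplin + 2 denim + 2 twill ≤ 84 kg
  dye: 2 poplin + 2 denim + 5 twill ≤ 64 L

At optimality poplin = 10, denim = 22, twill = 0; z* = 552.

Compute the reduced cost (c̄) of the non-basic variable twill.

-8.5

Both cotton and dye are binding at x*.
The binding rows give the dual system: 4·y_cotton + 2·y_dye = 20 and 2·y_cotton + 2·y_dye = 16.
→ y_cotton = 2 and y_dye = 6.
Reduced cost of twill: c₃ − yᵀa₃ = 25.5 − (2·2 + 6·5) = 25.5 − 34 = -8.5.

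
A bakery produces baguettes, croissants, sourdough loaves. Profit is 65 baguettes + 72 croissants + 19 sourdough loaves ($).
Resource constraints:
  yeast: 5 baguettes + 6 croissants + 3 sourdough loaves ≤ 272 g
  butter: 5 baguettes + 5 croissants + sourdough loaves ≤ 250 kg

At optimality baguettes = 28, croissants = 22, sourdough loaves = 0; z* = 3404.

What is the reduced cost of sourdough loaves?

Check each constraint at x*: yeast 272/272 (tight); butter 250/250 (tight).
Dual feasibility on the basic columns requires 5·y_yeast + 5·y_butter = 65, 6·y_yeast + 5·y_butter = 72.
Solving: y_yeast = 7, y_butter = 6.
Reduced cost of sourdough loaves: c₃ − yᵀa₃ = 19 − (7·3 + 6·1) = 19 − 27 = -8.

-8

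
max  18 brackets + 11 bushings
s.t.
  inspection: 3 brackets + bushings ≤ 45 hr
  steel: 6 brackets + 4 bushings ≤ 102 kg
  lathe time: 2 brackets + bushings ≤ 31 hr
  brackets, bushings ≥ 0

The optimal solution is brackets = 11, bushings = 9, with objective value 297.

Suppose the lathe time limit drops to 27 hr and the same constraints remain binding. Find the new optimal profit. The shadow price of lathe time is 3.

Δb = -4, so new z* = 297 + (3)·(-4) = 297 − 12 = 285.

285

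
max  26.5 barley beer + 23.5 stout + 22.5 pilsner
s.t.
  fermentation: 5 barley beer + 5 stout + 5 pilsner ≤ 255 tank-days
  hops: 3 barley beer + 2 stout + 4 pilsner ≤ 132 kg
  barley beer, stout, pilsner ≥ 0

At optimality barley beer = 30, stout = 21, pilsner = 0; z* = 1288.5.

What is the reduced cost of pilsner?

-7

Check each constraint at x*: fermentation 255/255 (tight); hops 132/132 (tight).
Dual feasibility on the basic columns requires 5·y_fermentation + 3·y_hops = 26.5, 5·y_fermentation + 2·y_hops = 23.5.
Solving: y_fermentation = 3.5, y_hops = 3.
Reduced cost of pilsner: c₃ − yᵀa₃ = 22.5 − (3.5·5 + 3·4) = 22.5 − 29.5 = -7.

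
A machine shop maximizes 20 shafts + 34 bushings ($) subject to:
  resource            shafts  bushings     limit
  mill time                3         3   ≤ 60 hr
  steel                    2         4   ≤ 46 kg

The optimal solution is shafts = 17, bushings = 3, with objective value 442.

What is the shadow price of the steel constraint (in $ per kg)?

7

Both mill time and steel are binding at x*.
The binding rows give the dual system: 3·y_mill time + 2·y_steel = 20 and 3·y_mill time + 4·y_steel = 34.
Solving: y_mill time = 2, y_steel = 7.
Shadow price of steel = 7.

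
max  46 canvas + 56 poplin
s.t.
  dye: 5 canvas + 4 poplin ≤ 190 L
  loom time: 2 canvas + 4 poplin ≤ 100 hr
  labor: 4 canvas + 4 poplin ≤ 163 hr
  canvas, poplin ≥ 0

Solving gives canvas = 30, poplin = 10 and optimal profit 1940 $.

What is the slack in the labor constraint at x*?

labor used = 4·30 + 4·10 = 160; slack = 163 − 160 = 3.

3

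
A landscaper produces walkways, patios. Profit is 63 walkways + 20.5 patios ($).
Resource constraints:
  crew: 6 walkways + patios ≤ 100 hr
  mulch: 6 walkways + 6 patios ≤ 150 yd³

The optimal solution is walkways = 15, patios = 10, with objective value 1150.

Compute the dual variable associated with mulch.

2

At the optimum: crew uses 100 of 100 (binding); mulch uses 150 of 150 (binding).
From A_Bᵀ y = c: 6·y_crew + 6·y_mulch = 63; 1·y_crew + 6·y_mulch = 20.5.
→ y_crew = 8.5 and y_mulch = 2.
Shadow price of mulch = 2.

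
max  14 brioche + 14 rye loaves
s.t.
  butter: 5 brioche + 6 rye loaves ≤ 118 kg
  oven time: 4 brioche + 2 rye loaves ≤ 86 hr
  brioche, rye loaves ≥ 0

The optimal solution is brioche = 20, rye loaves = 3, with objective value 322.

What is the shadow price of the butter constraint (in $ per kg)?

Both butter and oven time are binding at x*.
The binding rows give the dual system: 5·y_butter + 4·y_oven time = 14 and 6·y_butter + 2·y_oven time = 14.
This yields shadow prices y_butter = 2, y_oven time = 1.
Shadow price of butter = 2.

2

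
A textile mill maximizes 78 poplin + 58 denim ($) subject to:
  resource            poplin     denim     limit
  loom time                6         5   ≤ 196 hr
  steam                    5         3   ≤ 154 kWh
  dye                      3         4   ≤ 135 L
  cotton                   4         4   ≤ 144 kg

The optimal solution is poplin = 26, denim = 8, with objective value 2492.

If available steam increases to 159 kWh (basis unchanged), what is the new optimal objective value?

At the optimum: loom time uses 196 of 196 (binding); steam uses 154 of 154 (binding); dye uses 110 of 135 (slack = 25); cotton uses 136 of 144 (slack = 8).
By complementary slackness, y = 0 for the non-binding constraints.
From A_Bᵀ y = c: 6·y_loom time + 5·y_steam = 78; 5·y_loom time + 3·y_steam = 58.
This yields shadow prices y_loom time = 8, y_steam = 6.
Δz = y_steam·Δb = 6 × (5) = 30, so new z* = 2492 + 30 = 2522.

2522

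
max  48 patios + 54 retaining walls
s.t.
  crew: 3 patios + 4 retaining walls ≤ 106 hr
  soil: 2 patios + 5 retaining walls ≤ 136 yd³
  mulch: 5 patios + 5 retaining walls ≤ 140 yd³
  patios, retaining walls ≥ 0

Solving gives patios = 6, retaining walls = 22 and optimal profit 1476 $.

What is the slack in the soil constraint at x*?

14

soil used = 2·6 + 5·22 = 122; slack = 136 − 122 = 14.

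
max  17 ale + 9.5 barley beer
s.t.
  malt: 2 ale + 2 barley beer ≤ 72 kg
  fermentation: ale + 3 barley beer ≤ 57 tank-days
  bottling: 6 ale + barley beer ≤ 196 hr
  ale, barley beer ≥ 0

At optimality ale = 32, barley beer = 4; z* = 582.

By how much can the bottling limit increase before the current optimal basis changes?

Binding constraints: malt, bottling. The basis is B = [[2,2],[6,1]] with det -10.
Per unit increase in bottling, x* moves by d = (0.2, -0.2).
The basis stays optimal until barley beer reaches 0; allowable increase = 20 hr.

20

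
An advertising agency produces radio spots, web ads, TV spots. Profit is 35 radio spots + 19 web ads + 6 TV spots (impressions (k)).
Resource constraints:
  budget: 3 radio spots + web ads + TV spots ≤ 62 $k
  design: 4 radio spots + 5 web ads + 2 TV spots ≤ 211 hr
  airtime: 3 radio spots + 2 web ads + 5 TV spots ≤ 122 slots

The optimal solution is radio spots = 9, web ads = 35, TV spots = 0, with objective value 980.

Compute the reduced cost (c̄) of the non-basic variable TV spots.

-7

At the optimum: budget uses 62 of 62 (binding); design uses 211 of 211 (binding); airtime uses 97 of 122 (slack = 25).
Slack constraints have shadow price 0 (complementary slackness).
The binding rows give the dual system: 3·y_budget + 4·y_design = 35 and 1·y_budget + 5·y_design = 19.
This yields shadow prices y_budget = 9, y_design = 2.
Reduced cost of TV spots: c₃ − yᵀa₃ = 6 − (9·1 + 2·2) = 6 − 13 = -7.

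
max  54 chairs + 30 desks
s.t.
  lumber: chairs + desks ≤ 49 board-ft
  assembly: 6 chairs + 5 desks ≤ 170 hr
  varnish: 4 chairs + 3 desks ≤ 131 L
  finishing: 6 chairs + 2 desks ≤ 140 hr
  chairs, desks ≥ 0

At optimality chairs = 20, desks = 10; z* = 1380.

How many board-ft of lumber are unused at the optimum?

19

lumber used = 1·20 + 1·10 = 30; slack = 49 − 30 = 19.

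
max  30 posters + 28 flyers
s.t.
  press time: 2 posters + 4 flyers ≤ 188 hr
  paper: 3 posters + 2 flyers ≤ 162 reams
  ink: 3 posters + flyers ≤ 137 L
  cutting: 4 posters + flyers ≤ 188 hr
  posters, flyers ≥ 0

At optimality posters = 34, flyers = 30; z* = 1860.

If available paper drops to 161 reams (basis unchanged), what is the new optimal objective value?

At the optimum: press time uses 188 of 188 (binding); paper uses 162 of 162 (binding); ink uses 132 of 137 (slack = 5); cutting uses 166 of 188 (slack = 22).
Slack constraints have shadow price 0 (complementary slackness).
From A_Bᵀ y = c: 2·y_press time + 3·y_paper = 30; 4·y_press time + 2·y_paper = 28.
This yields shadow prices y_press time = 3, y_paper = 8.
Δz = y_paper·Δb = 8 × (-1) = -8, so new z* = 1860 − 8 = 1852.

1852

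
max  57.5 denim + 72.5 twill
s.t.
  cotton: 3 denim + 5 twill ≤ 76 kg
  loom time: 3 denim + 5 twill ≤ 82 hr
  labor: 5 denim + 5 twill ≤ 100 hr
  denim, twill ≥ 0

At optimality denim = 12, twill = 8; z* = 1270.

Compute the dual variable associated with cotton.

7.5

Check each constraint at x*: cotton 76/76 (tight); loom time 76/82 (slack 6); labor 100/100 (tight).
By complementary slackness, y = 0 for the non-binding constraint.
Dual feasibility on the basic columns requires 3·y_cotton + 5·y_labor = 57.5, 5·y_cotton + 5·y_labor = 72.5.
→ y_cotton = 7.5 and y_labor = 7.
Shadow price of cotton = 7.5.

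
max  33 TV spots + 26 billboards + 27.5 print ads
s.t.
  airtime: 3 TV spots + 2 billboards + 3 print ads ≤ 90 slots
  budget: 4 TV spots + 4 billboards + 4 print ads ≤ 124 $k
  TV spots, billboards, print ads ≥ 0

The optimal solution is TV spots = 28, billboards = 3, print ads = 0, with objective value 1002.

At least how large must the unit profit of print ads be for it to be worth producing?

33

Both airtime and budget are binding at x*.
From A_Bᵀ y = c: 3·y_airtime + 4·y_budget = 33; 2·y_airtime + 4·y_budget = 26.
Solving: y_airtime = 7, y_budget = 3.
print ads enters the basis when its profit ≥ yᵀa₃ = 7·3 + 3·4 = 33.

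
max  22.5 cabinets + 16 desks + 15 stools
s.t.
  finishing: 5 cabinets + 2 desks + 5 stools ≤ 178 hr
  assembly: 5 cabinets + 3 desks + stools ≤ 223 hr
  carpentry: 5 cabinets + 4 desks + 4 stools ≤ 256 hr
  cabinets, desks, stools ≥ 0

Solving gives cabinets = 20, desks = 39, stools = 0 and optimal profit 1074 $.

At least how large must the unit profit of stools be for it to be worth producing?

19

Check each constraint at x*: finishing 178/178 (tight); assembly 217/223 (slack 6); carpentry 256/256 (tight).
Since assembly is not tight, its dual is 0.
Dual feasibility on the basic columns requires 5·y_finishing + 5·y_carpentry = 22.5, 2·y_finishing + 4·y_carpentry = 16.
→ y_finishing = 1 and y_carpentry = 3.5.
stools enters the basis when its profit ≥ yᵀa₃ = 1·5 + 3.5·4 = 19.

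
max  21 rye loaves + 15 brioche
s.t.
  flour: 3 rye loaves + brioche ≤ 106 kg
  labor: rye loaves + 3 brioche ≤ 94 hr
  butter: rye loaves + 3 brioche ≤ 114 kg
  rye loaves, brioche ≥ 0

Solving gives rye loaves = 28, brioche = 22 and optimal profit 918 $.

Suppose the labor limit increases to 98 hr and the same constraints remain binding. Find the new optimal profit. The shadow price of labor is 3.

930

Δb = 4, so new z* = 918 + (3)·(4) = 918 + 12 = 930.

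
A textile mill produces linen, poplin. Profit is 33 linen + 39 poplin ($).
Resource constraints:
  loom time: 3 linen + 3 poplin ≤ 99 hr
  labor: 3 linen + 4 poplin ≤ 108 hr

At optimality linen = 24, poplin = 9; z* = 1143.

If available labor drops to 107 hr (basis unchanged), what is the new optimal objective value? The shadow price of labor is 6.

1137

Δb = -1, so new z* = 1143 + (6)·(-1) = 1143 − 6 = 1137.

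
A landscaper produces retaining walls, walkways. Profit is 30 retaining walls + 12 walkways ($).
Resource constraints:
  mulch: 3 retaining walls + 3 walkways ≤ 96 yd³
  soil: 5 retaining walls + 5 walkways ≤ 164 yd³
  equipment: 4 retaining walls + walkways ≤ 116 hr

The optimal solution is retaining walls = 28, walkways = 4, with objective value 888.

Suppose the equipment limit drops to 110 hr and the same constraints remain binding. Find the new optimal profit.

Check each constraint at x*: mulch 96/96 (tight); soil 160/164 (slack 4); equipment 116/116 (tight).
Since soil is not tight, its dual is 0.
The binding rows give the dual system: 3·y_mulch + 4·y_equipment = 30 and 3·y_mulch + 1·y_equipment = 12.
Solving: y_mulch = 2, y_equipment = 6.
Δz = y_equipment·Δb = 6 × (-6) = -36, so new z* = 888 − 36 = 852.

852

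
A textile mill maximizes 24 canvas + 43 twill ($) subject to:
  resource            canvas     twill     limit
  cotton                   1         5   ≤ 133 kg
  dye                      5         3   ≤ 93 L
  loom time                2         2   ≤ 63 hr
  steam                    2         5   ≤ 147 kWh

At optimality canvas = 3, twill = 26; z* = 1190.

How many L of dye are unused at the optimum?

0

dye used = 5·3 + 3·26 = 93; slack = 93 − 93 = 0.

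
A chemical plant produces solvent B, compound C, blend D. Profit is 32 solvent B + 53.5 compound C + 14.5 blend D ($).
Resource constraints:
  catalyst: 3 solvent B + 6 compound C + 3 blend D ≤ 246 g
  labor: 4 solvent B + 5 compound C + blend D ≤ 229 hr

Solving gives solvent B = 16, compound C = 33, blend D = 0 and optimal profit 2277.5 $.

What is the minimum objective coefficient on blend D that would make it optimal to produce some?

Both catalyst and labor are binding at x*.
Dual feasibility on the basic columns requires 3·y_catalyst + 4·y_labor = 32, 6·y_catalyst + 5·y_labor = 53.5.
→ y_catalyst = 6 and y_labor = 3.5.
blend D enters the basis when its profit ≥ yᵀa₃ = 6·3 + 3.5·1 = 21.5.

21.5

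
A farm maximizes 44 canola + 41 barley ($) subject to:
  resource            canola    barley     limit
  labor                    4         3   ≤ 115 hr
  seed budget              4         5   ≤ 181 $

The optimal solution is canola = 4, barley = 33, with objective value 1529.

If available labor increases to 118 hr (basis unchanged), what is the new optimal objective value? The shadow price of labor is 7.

1550

Δb = 3, so new z* = 1529 + (7)·(3) = 1529 + 21 = 1550.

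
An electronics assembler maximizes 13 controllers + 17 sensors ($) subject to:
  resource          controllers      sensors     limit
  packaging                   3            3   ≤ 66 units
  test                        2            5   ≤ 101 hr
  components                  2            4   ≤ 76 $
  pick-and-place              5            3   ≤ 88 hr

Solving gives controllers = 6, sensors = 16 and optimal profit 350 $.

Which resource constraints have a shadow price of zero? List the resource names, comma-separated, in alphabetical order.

packaging: 66/66 (binding)
test: 92/101 (slack 9)
components: 76/76 (binding)
pick-and-place: 78/88 (slack 10)
By complementary slackness, a constraint with positive slack has shadow price 0 → pick-and-place, test.

pick-and-place, test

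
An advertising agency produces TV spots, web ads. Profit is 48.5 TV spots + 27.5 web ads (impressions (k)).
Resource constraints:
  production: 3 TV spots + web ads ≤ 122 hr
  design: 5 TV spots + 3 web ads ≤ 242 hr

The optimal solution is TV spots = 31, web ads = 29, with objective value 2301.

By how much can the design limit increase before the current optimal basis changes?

Binding constraints: production, design. The basis is B = [[3,1],[5,3]] with det 4.
Per unit increase in design, x* moves by d = (-0.25, 0.75).
The basis stays optimal until TV spots reaches 0; allowable increase = 124 hr.

124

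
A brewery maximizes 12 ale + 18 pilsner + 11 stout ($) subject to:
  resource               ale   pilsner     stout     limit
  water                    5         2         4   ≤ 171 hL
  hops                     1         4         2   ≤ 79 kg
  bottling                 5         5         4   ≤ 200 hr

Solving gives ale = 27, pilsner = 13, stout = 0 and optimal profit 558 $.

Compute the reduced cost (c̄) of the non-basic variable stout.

At the optimum: water uses 161 of 171 (slack = 10); hops uses 79 of 79 (binding); bottling uses 200 of 200 (binding).
By complementary slackness, y = 0 for the non-binding constraint.
Dual feasibility on the basic columns requires 1·y_hops + 5·y_bottling = 12, 4·y_hops + 5·y_bottling = 18.
→ y_hops = 2 and y_bottling = 2.
Reduced cost of stout: c₃ − yᵀa₃ = 11 − (2·2 + 2·4) = 11 − 12 = -1.

-1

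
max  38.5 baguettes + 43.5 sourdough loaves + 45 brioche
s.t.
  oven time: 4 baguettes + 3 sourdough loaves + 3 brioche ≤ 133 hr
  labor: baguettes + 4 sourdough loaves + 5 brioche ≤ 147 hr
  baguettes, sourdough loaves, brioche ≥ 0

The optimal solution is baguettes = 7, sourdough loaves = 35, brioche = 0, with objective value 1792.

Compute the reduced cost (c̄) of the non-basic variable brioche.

Check each constraint at x*: oven time 133/133 (tight); labor 147/147 (tight).
From A_Bᵀ y = c: 4·y_oven time + 1·y_labor = 38.5; 3·y_oven time + 4·y_labor = 43.5.
→ y_oven time = 8.5 and y_labor = 4.5.
Reduced cost of brioche: c₃ − yᵀa₃ = 45 − (8.5·3 + 4.5·5) = 45 − 48 = -3.

-3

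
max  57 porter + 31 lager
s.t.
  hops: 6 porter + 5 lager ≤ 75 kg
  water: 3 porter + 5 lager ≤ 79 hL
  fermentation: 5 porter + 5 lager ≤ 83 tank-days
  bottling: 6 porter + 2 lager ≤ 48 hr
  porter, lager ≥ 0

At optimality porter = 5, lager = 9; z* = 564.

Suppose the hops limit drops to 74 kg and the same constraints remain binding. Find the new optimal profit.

560

Check each constraint at x*: hops 75/75 (tight); water 60/79 (slack 19); fermentation 70/83 (slack 13); bottling 48/48 (tight).
Slack constraints have shadow price 0 (complementary slackness).
The binding rows give the dual system: 6·y_hops + 6·y_bottling = 57 and 5·y_hops + 2·y_bottling = 31.
This yields shadow prices y_hops = 4, y_bottling = 5.5.
Δz = y_hops·Δb = 4 × (-1) = -4, so new z* = 564 − 4 = 560.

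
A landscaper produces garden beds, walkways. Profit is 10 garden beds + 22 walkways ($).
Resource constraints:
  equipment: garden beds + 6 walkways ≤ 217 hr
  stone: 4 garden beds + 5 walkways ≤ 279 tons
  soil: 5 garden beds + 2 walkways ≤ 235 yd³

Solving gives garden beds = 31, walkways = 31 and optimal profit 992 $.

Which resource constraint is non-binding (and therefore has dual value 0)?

equipment: 217/217 (binding)
stone: 279/279 (binding)
soil: 217/235 (slack 18)
By complementary slackness, a constraint with positive slack has shadow price 0 → soil.

soil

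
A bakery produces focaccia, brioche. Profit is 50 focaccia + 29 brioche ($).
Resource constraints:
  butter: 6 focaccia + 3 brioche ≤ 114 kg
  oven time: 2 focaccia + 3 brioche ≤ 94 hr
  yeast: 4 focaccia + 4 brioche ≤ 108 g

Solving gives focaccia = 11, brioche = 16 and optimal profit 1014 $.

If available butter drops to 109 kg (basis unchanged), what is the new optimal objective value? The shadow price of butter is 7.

979

Δb = -5, so new z* = 1014 + (7)·(-5) = 1014 − 35 = 979.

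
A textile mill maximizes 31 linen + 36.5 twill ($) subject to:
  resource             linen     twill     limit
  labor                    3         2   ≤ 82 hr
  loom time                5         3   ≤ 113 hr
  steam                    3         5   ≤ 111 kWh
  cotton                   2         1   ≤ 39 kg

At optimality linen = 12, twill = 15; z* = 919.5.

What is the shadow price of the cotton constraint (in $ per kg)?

6.5

Binding: steam and cotton. Non-binding: labor (16 unused), loom time (8 unused).
Slack constraints have shadow price 0 (complementary slackness).
The binding rows give the dual system: 3·y_steam + 2·y_cotton = 31 and 5·y_steam + 1·y_cotton = 36.5.
Solving: y_steam = 6, y_cotton = 6.5.
Shadow price of cotton = 6.5.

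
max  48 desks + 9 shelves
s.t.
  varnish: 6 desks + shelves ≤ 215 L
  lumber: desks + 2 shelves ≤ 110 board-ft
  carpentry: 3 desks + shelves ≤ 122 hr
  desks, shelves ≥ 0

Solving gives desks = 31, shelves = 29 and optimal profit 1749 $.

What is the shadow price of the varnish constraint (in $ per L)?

At the optimum: varnish uses 215 of 215 (binding); lumber uses 89 of 110 (slack = 21); carpentry uses 122 of 122 (binding).
Since lumber is not tight, its dual is 0.
Dual feasibility on the basic columns requires 6·y_varnish + 3·y_carpentry = 48, 1·y_varnish + 1·y_carpentry = 9.
Solving: y_varnish = 7, y_carpentry = 2.
Shadow price of varnish = 7.

7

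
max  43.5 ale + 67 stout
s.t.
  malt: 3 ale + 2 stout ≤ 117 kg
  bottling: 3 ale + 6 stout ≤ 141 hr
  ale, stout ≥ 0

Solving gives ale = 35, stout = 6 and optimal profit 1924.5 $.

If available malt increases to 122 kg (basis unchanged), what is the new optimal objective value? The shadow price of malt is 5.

1949.5

Δb = 5, so new z* = 1924.5 + (5)·(5) = 1924.5 + 25 = 1949.5.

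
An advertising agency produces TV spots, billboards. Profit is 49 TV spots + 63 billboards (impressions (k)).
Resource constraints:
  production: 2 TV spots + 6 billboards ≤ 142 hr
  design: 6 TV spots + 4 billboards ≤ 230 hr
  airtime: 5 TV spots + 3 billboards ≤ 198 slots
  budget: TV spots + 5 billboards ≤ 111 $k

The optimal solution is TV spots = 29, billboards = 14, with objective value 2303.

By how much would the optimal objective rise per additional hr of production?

6.5

Binding: production and design. Non-binding: airtime (11 unused), budget (12 unused).
By complementary slackness, y = 0 for the non-binding constraints.
From A_Bᵀ y = c: 2·y_production + 6·y_design = 49; 6·y_production + 4·y_design = 63.
Solving: y_production = 6.5, y_design = 6.
Shadow price of production = 6.5.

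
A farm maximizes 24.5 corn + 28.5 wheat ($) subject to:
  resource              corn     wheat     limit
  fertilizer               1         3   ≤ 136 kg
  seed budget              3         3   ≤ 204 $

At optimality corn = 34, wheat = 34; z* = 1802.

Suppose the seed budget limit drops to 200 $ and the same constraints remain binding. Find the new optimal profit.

Both fertilizer and seed budget are binding at x*.
The binding rows give the dual system: 1·y_fertilizer + 3·y_seed budget = 24.5 and 3·y_fertilizer + 3·y_seed budget = 28.5.
This yields shadow prices y_fertilizer = 2, y_seed budget = 7.5.
Δz = y_seed budget·Δb = 7.5 × (-4) = -30, so new z* = 1802 − 30 = 1772.

1772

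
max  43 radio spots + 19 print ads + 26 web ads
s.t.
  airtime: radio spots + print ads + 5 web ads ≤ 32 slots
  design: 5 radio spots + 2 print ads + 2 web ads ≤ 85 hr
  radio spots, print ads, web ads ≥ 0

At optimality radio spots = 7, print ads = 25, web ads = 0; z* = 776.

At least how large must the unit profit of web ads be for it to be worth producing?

31

At the optimum: airtime uses 32 of 32 (binding); design uses 85 of 85 (binding).
Dual feasibility on the basic columns requires 1·y_airtime + 5·y_design = 43, 1·y_airtime + 2·y_design = 19.
Solving: y_airtime = 3, y_design = 8.
web ads enters the basis when its profit ≥ yᵀa₃ = 3·5 + 8·2 = 31.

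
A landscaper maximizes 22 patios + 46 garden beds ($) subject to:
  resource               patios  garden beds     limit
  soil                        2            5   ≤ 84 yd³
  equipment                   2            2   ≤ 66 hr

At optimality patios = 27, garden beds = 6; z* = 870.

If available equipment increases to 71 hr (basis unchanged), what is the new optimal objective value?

885

At the optimum: soil uses 84 of 84 (binding); equipment uses 66 of 66 (binding).
From A_Bᵀ y = c: 2·y_soil + 2·y_equipment = 22; 5·y_soil + 2·y_equipment = 46.
→ y_soil = 8 and y_equipment = 3.
Δz = y_equipment·Δb = 3 × (5) = 15, so new z* = 870 + 15 = 885.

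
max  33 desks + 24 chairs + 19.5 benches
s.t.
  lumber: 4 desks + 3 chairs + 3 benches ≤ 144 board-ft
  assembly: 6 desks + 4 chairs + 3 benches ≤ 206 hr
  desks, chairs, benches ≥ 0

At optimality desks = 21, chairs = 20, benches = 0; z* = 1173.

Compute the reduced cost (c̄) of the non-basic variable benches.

-3

Both lumber and assembly are binding at x*.
From A_Bᵀ y = c: 4·y_lumber + 6·y_assembly = 33; 3·y_lumber + 4·y_assembly = 24.
Solving: y_lumber = 6, y_assembly = 1.5.
Reduced cost of benches: c₃ − yᵀa₃ = 19.5 − (6·3 + 1.5·3) = 19.5 − 22.5 = -3.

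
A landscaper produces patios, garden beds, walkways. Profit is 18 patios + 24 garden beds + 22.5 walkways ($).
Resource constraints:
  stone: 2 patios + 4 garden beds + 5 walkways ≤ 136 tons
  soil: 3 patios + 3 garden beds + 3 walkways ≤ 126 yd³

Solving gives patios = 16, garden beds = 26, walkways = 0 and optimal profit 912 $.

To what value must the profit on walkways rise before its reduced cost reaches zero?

27

Check each constraint at x*: stone 136/136 (tight); soil 126/126 (tight).
From A_Bᵀ y = c: 2·y_stone + 3·y_soil = 18; 4·y_stone + 3·y_soil = 24.
→ y_stone = 3 and y_soil = 4.
walkways enters the basis when its profit ≥ yᵀa₃ = 3·5 + 4·3 = 27.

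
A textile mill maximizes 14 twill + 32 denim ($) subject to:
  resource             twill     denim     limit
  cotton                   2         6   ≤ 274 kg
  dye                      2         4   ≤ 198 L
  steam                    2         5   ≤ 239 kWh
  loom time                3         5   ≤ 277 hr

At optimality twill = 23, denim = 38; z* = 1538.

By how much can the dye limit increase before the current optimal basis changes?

6

Binding constraints: cotton, dye. The basis is B = [[2,6],[2,4]] with det -4.
Per unit increase in dye, x* moves by d = (1.5, -0.5).
The basis stays optimal until steam becomes binding; allowable increase = 6 L.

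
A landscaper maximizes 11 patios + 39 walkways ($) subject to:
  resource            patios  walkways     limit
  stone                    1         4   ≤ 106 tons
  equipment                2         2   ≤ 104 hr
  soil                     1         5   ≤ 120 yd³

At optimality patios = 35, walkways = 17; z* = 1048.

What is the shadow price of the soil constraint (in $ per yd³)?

7

Check each constraint at x*: stone 103/106 (slack 3); equipment 104/104 (tight); soil 120/120 (tight).
Slack constraints have shadow price 0 (complementary slackness).
Dual feasibility on the basic columns requires 2·y_equipment + 1·y_soil = 11, 2·y_equipment + 5·y_soil = 39.
→ y_equipment = 2 and y_soil = 7.
Shadow price of soil = 7.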